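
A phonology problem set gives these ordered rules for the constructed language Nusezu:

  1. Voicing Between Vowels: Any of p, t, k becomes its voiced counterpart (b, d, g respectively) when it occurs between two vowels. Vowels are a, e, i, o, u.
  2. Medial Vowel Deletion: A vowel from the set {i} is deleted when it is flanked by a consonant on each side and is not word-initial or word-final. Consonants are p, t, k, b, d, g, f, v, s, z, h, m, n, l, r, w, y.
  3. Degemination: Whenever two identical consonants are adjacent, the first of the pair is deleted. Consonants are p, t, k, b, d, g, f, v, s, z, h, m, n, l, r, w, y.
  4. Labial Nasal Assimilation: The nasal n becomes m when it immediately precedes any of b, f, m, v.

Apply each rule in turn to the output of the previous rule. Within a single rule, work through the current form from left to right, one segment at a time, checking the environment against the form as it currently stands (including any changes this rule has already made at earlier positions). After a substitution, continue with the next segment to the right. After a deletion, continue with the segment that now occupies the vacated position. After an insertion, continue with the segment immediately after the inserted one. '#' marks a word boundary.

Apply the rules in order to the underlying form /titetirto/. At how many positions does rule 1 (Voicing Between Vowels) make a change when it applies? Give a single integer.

1 Voicing Between Vowels: [titetirto] → [tidedirto]
2 Medial Vowel Deletion: [tidedirto] → [tdedrto]
3 Degemination: no change — [tdedrto]
4 Labial Nasal Assimilation: no change — [tdedrto]
Rule 1 changed 2 position(s).

2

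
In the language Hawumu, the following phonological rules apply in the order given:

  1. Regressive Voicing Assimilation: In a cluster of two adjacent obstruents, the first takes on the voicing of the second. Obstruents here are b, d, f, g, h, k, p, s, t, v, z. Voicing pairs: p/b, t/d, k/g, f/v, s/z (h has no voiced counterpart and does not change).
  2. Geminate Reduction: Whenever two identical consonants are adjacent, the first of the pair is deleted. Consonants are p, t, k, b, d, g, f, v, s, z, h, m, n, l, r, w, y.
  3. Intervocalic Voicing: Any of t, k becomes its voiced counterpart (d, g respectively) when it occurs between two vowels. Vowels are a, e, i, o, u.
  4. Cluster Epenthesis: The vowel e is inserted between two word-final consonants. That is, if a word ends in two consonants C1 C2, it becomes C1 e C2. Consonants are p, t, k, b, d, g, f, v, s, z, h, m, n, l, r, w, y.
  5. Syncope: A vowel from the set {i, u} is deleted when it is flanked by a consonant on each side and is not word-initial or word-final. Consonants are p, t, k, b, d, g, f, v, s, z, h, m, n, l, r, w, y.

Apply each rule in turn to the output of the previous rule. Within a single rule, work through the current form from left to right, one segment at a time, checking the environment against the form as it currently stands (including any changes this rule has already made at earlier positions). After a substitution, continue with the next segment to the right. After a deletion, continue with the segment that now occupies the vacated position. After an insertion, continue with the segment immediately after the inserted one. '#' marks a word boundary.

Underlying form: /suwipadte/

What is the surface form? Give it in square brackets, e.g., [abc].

[swpade]

1 Regressive Voicing Assimilation: [suwipadte] → [suwipatte]
2 Geminate Reduction: [suwipatte] → [suwipate]
3 Intervocalic Voicing: [suwipate] → [suwipade]
4 Cluster Epenthesis: no change — [suwipade]
5 Syncope: [suwipade] → [swpade]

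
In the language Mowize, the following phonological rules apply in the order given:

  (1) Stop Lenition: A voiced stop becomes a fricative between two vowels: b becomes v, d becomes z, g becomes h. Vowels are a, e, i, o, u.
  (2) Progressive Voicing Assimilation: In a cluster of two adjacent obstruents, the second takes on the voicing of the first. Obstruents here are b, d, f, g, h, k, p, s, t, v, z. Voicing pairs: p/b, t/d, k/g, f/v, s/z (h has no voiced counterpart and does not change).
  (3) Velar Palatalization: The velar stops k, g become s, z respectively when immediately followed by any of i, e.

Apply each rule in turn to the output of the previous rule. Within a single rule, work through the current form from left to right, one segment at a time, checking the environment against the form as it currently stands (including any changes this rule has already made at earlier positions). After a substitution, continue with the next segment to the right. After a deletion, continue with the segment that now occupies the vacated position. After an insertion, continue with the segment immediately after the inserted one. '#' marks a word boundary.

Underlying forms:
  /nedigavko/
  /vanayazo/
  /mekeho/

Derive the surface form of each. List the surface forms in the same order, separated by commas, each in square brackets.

/nedigavko/:
  (1) Stop Lenition: [nedigavko] → [nezihavko]
  (2) Progressive Voicing Assimilation: [nezihavko] → [nezihavgo]
  (3) Velar Palatalization: no change — [nezihavgo]
/vanayazo/:
  (1) Stop Lenition: no change — [vanayazo]
  (2) Progressive Voicing Assimilation: no change — [vanayazo]
  (3) Velar Palatalization: no change — [vanayazo]
/mekeho/:
  (1) Stop Lenition: no change — [mekeho]
  (2) Progressive Voicing Assimilation: no change — [mekeho]
  (3) Velar Palatalization: [mekeho] → [meseho]

[nezihavgo], [vanayazo], [meseho]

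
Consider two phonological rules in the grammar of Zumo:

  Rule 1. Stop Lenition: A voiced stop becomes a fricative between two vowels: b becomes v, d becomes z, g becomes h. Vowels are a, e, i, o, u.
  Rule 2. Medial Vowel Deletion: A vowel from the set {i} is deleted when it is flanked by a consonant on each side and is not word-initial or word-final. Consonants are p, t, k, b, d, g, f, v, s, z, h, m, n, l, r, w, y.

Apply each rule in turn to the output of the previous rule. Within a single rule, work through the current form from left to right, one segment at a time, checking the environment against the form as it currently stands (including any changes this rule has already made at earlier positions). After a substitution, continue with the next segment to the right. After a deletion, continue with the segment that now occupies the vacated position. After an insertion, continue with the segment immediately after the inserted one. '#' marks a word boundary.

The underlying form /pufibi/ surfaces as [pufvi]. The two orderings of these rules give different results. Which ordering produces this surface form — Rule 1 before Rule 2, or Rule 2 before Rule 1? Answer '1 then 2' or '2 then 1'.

Order 1 then 2:
  1 Stop Lenition: [pufibi] → [pufivi]
  2 Medial Vowel Deletion: [pufivi] → [pufvi]
  result: [pufvi]
Order 2 then 1:
  2 Medial Vowel Deletion: [pufibi] → [pufbi]
  1 Stop Lenition: no change — [pufbi]
  result: [pufbi]

1 then 2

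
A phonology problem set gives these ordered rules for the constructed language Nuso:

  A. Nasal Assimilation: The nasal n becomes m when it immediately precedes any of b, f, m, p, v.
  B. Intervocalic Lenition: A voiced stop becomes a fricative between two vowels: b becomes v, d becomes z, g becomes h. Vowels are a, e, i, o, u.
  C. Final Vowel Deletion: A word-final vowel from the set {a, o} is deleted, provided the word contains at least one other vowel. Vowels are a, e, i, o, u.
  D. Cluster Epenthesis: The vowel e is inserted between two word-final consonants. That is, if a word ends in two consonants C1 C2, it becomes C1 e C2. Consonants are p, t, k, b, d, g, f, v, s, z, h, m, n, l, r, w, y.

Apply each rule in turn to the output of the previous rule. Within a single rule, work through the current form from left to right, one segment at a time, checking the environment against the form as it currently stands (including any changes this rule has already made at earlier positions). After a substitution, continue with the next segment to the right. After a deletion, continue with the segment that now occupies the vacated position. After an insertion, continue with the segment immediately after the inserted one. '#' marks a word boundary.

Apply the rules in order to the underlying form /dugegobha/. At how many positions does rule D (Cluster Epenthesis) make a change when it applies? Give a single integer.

A Nasal Assimilation: no change — [dugegobha]
B Intervocalic Lenition: [dugegobha] → [duhehobha]
C Final Vowel Deletion: [duhehobha] → [duhehobh]
D Cluster Epenthesis: [duhehobh] → [duhehobeh]
Rule D changed 1 position(s).

1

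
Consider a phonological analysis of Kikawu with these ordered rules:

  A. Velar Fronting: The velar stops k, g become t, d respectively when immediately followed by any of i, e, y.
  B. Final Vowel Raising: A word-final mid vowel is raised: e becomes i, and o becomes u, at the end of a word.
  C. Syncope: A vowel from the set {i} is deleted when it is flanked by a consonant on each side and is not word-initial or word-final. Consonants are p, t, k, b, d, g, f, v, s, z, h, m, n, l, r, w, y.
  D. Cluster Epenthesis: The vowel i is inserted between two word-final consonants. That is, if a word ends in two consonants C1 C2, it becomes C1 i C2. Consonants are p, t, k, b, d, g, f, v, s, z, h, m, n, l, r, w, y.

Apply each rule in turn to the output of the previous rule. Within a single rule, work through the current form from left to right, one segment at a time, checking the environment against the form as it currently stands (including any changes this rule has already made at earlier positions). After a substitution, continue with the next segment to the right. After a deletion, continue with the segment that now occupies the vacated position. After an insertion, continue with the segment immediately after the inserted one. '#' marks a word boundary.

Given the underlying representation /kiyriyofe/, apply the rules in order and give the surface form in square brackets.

A Velar Fronting: [kiyriyofe] → [tiyriyofe]
B Final Vowel Raising: [tiyriyofe] → [tiyriyofi]
C Syncope: [tiyriyofi] → [tyryofi]
D Cluster Epenthesis: no change — [tyryofi]

[tyryofi]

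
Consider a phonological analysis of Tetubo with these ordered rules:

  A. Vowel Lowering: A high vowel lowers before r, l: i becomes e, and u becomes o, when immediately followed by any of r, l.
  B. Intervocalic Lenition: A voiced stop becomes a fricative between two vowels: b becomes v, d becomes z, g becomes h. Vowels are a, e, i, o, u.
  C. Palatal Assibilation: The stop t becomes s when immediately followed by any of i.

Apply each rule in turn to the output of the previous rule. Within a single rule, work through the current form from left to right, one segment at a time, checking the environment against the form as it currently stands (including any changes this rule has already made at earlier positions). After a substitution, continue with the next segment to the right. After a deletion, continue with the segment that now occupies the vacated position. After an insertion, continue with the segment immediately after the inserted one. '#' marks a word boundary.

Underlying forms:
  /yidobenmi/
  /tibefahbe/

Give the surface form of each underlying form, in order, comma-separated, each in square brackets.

[yizovenmi], [sivefahbe]

/yidobenmi/:
  A Vowel Lowering: no change — [yidobenmi]
  B Intervocalic Lenition: [yidobenmi] → [yizovenmi]
  C Palatal Assibilation: no change — [yizovenmi]
/tibefahbe/:
  A Vowel Lowering: no change — [tibefahbe]
  B Intervocalic Lenition: [tibefahbe] → [tivefahbe]
  C Palatal Assibilation: [tivefahbe] → [sivefahbe]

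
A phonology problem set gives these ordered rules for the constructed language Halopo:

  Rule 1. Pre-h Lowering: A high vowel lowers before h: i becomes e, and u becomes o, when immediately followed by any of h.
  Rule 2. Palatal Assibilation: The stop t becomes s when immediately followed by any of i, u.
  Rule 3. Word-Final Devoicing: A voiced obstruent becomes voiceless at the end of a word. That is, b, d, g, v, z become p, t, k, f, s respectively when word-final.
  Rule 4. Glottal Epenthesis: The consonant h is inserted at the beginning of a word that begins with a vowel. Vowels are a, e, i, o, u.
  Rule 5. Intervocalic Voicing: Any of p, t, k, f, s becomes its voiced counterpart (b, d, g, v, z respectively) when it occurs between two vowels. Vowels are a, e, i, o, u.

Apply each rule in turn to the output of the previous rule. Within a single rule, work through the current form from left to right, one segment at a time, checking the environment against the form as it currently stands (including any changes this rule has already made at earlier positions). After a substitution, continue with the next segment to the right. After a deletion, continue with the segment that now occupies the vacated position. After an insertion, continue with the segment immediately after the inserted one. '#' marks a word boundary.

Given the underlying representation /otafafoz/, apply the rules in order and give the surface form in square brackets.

Rule 1 Pre-h Lowering: no change — [otafafoz]
Rule 2 Palatal Assibilation: no change — [otafafoz]
Rule 3 Word-Final Devoicing: [otafafoz] → [otafafos]
Rule 4 Glottal Epenthesis: [otafafos] → [hotafafos]
Rule 5 Intervocalic Voicing: [hotafafos] → [hodavavos]

[hodavavos]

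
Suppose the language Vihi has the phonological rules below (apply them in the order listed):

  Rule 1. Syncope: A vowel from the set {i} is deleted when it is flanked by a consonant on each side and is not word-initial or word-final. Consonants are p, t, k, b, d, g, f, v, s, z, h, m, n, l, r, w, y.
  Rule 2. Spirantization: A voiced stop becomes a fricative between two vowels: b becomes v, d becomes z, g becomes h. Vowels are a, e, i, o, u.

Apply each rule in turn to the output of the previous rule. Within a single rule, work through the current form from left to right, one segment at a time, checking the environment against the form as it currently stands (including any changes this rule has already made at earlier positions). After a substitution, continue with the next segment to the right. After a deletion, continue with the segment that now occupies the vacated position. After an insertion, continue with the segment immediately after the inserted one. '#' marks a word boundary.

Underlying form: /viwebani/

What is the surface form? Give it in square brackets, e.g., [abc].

Rule 1 Syncope: [viwebani] → [vwebani]
Rule 2 Spirantization: [vwebani] → [vwevani]

[vwevani]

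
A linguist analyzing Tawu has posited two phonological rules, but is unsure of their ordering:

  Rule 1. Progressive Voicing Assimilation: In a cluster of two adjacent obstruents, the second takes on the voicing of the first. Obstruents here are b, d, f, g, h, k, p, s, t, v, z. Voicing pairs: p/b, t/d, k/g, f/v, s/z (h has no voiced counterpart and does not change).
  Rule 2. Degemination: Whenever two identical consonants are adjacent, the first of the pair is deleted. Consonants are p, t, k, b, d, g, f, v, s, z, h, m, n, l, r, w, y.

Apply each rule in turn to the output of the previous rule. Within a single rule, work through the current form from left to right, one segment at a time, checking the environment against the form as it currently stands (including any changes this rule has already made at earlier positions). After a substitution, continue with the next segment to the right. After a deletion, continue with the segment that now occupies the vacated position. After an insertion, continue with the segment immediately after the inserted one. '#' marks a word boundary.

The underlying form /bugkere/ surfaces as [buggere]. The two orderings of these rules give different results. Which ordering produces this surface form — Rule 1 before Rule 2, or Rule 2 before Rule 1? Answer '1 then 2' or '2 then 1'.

Order 1 then 2:
  1 Progressive Voicing Assimilation: [bugkere] → [buggere]
  2 Degemination: [buggere] → [bugere]
  result: [bugere]
Order 2 then 1:
  2 Degemination: no change — [bugkere]
  1 Progressive Voicing Assimilation: [bugkere] → [buggere]
  result: [buggere]

2 then 1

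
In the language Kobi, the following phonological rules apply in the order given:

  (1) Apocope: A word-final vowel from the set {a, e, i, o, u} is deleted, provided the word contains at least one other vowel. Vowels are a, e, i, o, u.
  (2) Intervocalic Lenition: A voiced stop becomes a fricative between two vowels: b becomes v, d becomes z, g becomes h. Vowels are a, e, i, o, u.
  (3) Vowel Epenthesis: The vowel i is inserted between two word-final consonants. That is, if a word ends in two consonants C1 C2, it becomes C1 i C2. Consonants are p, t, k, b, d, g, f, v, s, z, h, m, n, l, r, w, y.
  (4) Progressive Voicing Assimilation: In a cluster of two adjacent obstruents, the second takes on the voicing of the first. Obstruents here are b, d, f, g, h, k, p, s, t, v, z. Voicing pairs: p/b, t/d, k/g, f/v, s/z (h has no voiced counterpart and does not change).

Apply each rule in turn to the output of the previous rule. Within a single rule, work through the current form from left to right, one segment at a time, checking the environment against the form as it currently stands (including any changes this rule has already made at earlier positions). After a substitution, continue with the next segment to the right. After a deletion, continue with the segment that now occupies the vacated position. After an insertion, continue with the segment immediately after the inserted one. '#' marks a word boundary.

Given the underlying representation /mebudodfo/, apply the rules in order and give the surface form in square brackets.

(1) Apocope: [mebudodfo] → [mebudodf]
(2) Intervocalic Lenition: [mebudodf] → [mevuzodf]
(3) Vowel Epenthesis: [mevuzodf] → [mevuzodif]
(4) Progressive Voicing Assimilation: no change — [mevuzodif]

[mevuzodif]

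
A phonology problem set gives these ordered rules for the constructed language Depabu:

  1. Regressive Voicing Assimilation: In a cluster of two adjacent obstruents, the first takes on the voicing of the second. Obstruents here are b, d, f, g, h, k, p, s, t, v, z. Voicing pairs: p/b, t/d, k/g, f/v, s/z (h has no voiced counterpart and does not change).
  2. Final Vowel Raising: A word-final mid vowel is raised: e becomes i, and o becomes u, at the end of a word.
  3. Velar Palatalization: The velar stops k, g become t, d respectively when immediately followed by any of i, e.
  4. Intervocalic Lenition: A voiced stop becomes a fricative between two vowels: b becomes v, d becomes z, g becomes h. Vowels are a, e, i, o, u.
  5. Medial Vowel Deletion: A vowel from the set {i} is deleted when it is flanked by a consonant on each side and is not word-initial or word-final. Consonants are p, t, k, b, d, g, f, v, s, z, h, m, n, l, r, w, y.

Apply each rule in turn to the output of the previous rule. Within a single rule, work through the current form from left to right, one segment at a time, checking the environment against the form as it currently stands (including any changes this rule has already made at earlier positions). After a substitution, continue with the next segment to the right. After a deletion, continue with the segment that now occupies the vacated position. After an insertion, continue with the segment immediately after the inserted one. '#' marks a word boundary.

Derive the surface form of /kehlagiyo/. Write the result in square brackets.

[tehlazyu]

1 Regressive Voicing Assimilation: no change — [kehlagiyo]
2 Final Vowel Raising: [kehlagiyo] → [kehlagiyu]
3 Velar Palatalization: [kehlagiyu] → [tehladiyu]
4 Intervocalic Lenition: [tehladiyu] → [tehlaziyu]
5 Medial Vowel Deletion: [tehlaziyu] → [tehlazyu]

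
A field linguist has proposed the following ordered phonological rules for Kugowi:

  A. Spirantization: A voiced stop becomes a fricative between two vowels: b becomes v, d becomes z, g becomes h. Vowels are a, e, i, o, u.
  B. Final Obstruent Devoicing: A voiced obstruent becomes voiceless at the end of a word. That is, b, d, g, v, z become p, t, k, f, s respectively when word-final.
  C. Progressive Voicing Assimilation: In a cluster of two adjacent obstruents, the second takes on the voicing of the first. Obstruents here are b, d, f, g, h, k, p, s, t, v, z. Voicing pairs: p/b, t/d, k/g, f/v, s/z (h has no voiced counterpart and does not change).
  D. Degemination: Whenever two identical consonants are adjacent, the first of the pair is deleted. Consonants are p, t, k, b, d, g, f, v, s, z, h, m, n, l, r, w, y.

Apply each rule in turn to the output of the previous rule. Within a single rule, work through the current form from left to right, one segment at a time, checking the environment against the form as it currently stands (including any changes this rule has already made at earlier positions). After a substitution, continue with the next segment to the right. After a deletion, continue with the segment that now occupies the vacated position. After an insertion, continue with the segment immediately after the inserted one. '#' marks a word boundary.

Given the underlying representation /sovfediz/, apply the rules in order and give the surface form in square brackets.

A Spirantization: [sovfediz] → [sovfeziz]
B Final Obstruent Devoicing: [sovfeziz] → [sovfezis]
C Progressive Voicing Assimilation: [sovfezis] → [sovvezis]
D Degemination: [sovvezis] → [sovezis]

[sovezis]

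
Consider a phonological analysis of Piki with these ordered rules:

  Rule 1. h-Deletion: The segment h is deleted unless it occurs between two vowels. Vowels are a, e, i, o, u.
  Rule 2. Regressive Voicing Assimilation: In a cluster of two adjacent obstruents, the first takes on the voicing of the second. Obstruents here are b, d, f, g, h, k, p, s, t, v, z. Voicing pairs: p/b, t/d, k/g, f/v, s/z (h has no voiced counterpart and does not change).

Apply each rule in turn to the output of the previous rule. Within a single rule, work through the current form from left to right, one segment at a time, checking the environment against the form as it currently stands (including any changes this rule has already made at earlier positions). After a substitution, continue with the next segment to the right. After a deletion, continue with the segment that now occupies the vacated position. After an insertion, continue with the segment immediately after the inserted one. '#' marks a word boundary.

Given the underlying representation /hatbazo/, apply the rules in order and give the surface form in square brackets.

[adbazo]

Rule 1 h-Deletion: [hatbazo] → [atbazo]
Rule 2 Regressive Voicing Assimilation: [atbazo] → [adbazo]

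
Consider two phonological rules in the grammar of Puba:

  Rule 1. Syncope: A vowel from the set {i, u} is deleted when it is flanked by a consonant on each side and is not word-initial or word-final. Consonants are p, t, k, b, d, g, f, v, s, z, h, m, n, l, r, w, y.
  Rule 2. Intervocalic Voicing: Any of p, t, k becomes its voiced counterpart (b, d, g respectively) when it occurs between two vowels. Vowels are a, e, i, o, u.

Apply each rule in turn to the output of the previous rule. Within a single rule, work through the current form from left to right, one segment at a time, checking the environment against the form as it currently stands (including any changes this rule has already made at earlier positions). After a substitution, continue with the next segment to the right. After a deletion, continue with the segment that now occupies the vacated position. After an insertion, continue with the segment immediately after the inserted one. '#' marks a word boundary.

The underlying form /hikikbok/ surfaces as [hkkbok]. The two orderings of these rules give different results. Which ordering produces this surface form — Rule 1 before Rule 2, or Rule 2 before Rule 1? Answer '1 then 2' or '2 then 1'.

Order 1 then 2:
  1 Syncope: [hikikbok] → [hkkbok]
  2 Intervocalic Voicing: no change — [hkkbok]
  result: [hkkbok]
Order 2 then 1:
  2 Intervocalic Voicing: [hikikbok] → [higikbok]
  1 Syncope: [higikbok] → [hgkbok]
  result: [hgkbok]

1 then 2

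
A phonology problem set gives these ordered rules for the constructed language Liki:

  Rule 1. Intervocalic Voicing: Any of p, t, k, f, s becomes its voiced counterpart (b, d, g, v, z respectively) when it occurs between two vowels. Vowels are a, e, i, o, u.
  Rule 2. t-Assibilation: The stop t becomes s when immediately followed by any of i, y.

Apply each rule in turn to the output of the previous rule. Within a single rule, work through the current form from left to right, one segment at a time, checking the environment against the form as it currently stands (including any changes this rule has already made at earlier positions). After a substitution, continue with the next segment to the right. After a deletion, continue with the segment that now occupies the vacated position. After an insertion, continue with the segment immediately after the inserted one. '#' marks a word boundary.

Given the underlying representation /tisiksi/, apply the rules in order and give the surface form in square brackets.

Rule 1 Intervocalic Voicing: [tisiksi] → [tiziksi]
Rule 2 t-Assibilation: [tiziksi] → [siziksi]

[siziksi]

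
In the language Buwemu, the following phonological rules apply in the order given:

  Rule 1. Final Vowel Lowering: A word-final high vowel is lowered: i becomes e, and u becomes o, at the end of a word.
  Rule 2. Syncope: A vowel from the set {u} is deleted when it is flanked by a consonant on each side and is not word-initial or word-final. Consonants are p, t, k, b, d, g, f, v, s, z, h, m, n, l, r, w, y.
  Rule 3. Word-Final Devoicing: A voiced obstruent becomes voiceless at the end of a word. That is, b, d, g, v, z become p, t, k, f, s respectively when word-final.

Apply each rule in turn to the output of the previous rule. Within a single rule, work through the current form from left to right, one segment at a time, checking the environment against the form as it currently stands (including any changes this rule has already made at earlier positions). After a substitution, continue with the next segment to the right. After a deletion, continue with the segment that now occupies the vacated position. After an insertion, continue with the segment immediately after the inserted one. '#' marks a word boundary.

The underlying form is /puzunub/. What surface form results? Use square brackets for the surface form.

[pznp]

Rule 1 Final Vowel Lowering: no change — [puzunub]
Rule 2 Syncope: [puzunub] → [pznb]
Rule 3 Word-Final Devoicing: [pznb] → [pznp]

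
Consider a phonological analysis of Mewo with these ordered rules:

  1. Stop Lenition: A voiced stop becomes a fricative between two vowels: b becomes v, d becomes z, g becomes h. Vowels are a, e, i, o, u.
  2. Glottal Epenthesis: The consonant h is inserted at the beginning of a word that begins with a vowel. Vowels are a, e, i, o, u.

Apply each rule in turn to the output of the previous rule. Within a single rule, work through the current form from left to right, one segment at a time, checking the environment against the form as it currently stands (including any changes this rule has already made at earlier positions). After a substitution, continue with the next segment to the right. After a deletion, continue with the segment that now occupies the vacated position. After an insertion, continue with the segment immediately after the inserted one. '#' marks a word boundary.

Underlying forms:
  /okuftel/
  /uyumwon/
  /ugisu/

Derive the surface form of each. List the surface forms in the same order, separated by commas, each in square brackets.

[hokuftel], [huyumwon], [huhisu]

/okuftel/:
  1 Stop Lenition: no change — [okuftel]
  2 Glottal Epenthesis: [okuftel] → [hokuftel]
/uyumwon/:
  1 Stop Lenition: no change — [uyumwon]
  2 Glottal Epenthesis: [uyumwon] → [huyumwon]
/ugisu/:
  1 Stop Lenition: [ugisu] → [uhisu]
  2 Glottal Epenthesis: [uhisu] → [huhisu]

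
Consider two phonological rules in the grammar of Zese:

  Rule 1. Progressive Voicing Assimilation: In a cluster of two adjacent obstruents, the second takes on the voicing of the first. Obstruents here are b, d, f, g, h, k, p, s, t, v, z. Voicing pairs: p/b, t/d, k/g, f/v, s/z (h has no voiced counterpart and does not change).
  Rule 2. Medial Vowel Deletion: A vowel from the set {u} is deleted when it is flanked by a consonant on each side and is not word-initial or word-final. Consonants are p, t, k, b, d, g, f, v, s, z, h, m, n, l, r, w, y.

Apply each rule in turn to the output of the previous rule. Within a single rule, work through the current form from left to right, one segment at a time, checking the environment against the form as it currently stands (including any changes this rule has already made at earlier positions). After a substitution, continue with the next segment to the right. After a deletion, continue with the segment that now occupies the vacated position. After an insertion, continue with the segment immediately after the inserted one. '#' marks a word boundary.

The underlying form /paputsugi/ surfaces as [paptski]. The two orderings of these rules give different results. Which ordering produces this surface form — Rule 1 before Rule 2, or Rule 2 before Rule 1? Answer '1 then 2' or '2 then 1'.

Order 1 then 2:
  1 Progressive Voicing Assimilation: no change — [paputsugi]
  2 Medial Vowel Deletion: [paputsugi] → [paptsgi]
  result: [paptsgi]
Order 2 then 1:
  2 Medial Vowel Deletion: [paputsugi] → [paptsgi]
  1 Progressive Voicing Assimilation: [paptsgi] → [paptski]
  result: [paptski]

2 then 1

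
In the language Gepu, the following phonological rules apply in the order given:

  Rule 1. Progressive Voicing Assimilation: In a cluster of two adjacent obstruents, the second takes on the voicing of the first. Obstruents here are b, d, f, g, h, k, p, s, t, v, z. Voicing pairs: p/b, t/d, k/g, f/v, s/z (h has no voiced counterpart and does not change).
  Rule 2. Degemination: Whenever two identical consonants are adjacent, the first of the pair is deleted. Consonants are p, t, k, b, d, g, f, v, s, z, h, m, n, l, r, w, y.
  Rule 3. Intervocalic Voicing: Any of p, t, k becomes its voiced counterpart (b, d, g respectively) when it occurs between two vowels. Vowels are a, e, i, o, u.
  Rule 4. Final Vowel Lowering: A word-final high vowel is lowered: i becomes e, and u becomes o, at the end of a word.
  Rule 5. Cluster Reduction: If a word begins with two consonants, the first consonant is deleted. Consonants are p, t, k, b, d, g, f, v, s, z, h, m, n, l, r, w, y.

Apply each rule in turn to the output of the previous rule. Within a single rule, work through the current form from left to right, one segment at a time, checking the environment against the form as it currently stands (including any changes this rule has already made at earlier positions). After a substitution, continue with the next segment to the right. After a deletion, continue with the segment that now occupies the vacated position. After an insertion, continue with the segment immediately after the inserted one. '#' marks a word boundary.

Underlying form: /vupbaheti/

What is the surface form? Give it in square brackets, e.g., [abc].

[vubahede]

Rule 1 Progressive Voicing Assimilation: [vupbaheti] → [vuppaheti]
Rule 2 Degemination: [vuppaheti] → [vupaheti]
Rule 3 Intervocalic Voicing: [vupaheti] → [vubahedi]
Rule 4 Final Vowel Lowering: [vubahedi] → [vubahede]
Rule 5 Cluster Reduction: no change — [vubahede]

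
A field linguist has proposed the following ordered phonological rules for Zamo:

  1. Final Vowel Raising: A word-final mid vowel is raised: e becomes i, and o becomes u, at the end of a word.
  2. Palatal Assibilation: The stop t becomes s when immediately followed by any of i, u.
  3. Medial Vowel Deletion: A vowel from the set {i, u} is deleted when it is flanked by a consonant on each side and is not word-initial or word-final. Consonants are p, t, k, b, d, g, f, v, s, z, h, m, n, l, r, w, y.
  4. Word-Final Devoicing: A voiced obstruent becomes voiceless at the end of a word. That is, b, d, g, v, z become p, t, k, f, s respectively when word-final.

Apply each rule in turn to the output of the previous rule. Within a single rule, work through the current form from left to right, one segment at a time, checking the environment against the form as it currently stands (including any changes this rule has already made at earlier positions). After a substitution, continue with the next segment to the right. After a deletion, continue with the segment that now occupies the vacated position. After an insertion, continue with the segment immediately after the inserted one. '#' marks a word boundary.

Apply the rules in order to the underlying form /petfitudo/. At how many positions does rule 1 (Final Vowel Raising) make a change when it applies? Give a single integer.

1 Final Vowel Raising: [petfitudo] → [petfitudu]
2 Palatal Assibilation: [petfitudu] → [petfisudu]
3 Medial Vowel Deletion: [petfisudu] → [petfsdu]
4 Word-Final Devoicing: no change — [petfsdu]
Rule 1 changed 1 position(s).

1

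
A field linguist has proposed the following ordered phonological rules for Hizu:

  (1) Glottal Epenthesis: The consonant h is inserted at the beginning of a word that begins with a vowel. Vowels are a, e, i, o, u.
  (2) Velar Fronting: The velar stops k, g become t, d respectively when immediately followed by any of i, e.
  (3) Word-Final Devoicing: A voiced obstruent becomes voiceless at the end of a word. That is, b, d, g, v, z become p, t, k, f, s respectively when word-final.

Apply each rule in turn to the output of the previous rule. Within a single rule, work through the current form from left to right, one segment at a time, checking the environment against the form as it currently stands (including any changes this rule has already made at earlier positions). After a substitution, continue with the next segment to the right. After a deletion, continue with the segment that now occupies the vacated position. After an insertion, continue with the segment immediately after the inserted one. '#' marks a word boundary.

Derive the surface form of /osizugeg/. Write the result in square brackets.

(1) Glottal Epenthesis: [osizugeg] → [hosizugeg]
(2) Velar Fronting: [hosizugeg] → [hosizudeg]
(3) Word-Final Devoicing: [hosizudeg] → [hosizudek]

[hosizudek]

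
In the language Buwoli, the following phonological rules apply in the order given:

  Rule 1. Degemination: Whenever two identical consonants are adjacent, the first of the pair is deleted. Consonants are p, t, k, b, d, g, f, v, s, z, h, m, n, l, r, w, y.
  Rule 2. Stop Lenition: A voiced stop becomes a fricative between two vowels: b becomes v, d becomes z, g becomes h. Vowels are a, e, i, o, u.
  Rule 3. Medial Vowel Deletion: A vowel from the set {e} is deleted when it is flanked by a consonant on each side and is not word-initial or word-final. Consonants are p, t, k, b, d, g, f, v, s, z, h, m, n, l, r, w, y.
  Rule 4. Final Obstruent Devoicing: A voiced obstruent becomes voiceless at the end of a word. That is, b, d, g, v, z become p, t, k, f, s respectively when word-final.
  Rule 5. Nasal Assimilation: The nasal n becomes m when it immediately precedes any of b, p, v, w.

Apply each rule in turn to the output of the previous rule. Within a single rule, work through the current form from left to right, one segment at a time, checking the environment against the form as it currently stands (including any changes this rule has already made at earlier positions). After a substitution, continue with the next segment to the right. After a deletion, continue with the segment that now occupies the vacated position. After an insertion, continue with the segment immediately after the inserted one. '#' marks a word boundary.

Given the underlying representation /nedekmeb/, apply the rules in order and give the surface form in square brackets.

Rule 1 Degemination: no change — [nedekmeb]
Rule 2 Stop Lenition: [nedekmeb] → [nezekmeb]
Rule 3 Medial Vowel Deletion: [nezekmeb] → [nzkmb]
Rule 4 Final Obstruent Devoicing: [nzkmb] → [nzkmp]
Rule 5 Nasal Assimilation: no change — [nzkmp]

[nzkmp]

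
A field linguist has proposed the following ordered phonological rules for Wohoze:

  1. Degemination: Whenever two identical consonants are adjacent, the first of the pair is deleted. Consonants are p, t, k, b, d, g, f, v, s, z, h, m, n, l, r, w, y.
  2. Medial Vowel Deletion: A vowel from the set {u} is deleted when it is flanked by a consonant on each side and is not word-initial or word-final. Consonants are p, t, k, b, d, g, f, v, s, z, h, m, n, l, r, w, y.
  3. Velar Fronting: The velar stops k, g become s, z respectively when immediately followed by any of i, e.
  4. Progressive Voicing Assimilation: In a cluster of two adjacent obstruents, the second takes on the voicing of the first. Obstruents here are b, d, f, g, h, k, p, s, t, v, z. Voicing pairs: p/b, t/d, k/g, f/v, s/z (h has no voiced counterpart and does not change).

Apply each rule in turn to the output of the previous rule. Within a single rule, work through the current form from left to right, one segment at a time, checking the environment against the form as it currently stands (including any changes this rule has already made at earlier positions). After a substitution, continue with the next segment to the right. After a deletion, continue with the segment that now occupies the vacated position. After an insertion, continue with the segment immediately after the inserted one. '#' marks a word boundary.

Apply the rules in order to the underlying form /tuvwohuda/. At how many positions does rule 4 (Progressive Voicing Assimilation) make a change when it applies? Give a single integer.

2

1 Degemination: no change — [tuvwohuda]
2 Medial Vowel Deletion: [tuvwohuda] → [tvwohda]
3 Velar Fronting: no change — [tvwohda]
4 Progressive Voicing Assimilation: [tvwohda] → [tfwohta]
Rule 4 changed 2 position(s).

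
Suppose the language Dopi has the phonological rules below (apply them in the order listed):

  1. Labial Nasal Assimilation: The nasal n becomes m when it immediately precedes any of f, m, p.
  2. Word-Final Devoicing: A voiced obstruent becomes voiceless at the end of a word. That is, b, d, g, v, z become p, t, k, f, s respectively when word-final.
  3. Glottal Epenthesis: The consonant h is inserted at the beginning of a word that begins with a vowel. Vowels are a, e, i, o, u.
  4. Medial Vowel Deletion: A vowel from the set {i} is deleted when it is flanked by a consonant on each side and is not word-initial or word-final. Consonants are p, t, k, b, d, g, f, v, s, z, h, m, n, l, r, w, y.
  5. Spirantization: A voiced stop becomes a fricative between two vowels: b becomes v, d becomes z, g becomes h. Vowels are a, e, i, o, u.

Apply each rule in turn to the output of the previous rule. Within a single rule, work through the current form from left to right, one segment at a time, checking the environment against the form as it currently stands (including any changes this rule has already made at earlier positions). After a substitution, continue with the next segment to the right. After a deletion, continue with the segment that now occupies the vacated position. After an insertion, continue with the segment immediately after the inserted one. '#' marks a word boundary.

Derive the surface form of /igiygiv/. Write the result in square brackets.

1 Labial Nasal Assimilation: no change — [igiygiv]
2 Word-Final Devoicing: [igiygiv] → [igiygif]
3 Glottal Epenthesis: [igiygif] → [higiygif]
4 Medial Vowel Deletion: [higiygif] → [hgygf]
5 Spirantization: no change — [hgygf]

[hgygf]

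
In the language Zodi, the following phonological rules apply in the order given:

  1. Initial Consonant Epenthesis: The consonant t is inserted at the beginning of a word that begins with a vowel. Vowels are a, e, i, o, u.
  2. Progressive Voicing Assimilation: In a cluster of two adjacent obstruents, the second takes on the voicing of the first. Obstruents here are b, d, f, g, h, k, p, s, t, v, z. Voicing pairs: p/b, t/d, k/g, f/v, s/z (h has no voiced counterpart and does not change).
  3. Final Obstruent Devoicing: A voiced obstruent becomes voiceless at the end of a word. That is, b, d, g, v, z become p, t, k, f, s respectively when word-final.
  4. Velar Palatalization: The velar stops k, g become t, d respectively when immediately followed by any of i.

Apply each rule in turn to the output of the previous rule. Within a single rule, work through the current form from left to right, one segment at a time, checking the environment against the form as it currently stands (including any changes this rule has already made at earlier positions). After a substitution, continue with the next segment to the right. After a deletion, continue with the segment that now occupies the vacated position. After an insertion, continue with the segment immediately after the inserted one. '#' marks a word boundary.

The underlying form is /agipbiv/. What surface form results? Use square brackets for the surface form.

1 Initial Consonant Epenthesis: [agipbiv] → [tagipbiv]
2 Progressive Voicing Assimilation: [tagipbiv] → [tagippiv]
3 Final Obstruent Devoicing: [tagippiv] → [tagippif]
4 Velar Palatalization: [tagippif] → [tadippif]

[tadippif]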